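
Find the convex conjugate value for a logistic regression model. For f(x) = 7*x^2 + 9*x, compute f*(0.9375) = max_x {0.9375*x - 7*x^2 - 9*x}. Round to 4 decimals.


f*(y) = sup_x {y*x - a*x^2 - b*x} = sup_x {(y-b)*x - a*x^2}
FOC: (y - b) - 2a*x = 0 => x* = (y - b)/(2a)
x* = (0.9375 - 9)/(2*7) = -0.5759
f*(0.9375) = (y-b)^2/(4a) = (0.9375 - 9)^2/(4*7)
= 65.0039/28 = 2.3216


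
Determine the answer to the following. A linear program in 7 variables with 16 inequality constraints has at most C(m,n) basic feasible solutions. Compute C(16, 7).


Each vertex corresponds to some choice of n active constraints out of m, so the number of vertices is at most C(m, n) = m! / (n!(m-n)!).
m = 16, n = 7
Numerator: 16 * 15 * 14 * 13 * 12 * 11 * 10
Denominator: 7! = 5040
C(16, 7) = 11440


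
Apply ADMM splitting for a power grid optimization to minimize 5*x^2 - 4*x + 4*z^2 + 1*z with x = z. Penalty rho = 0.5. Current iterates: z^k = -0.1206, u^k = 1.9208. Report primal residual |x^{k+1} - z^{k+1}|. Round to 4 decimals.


ADMM iteration with rho = 0.5, z^k = -0.1206, u^k = 1.9208
Step 1: x-update.
Minimize 5*x^2 - 4*x + (0.5/2)*(x + 0.1206 + 1.9208)^2
FOC: (2*5 + 0.5)*x = 4 + 0.5*(-0.1206 - 1.9208)
x^{k+1} = 0.2837
Step 2: z-update.
Minimize 4*z^2 + 1*z + (0.5/2)*(0.2837 - z + 1.9208)^2
FOC: (2*4 + 0.5)*z = -1 + 0.5*(0.2837 + 1.9208)
z^{k+1} = 0.012
Step 3: u-update.
u^{k+1} = 1.9208 + 0.2837 - 0.012 = 2.1925
Step 4: Primal residual = |0.2837 - 0.012| = 0.2717


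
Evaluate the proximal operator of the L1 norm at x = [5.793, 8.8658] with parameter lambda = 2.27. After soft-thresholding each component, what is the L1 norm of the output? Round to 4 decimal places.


Soft-thresholding with lambda = 2.27:
prox(5.793) = sign(5.793)*max(|5.793| - 2.27, 0) = 3.523
prox(8.8658) = sign(8.8658)*max(|8.8658| - 2.27, 0) = 6.5958
prox(x) = [3.523, 6.5958]
||prox(x)||_1 = 3.523 + 6.5958 = 10.1188


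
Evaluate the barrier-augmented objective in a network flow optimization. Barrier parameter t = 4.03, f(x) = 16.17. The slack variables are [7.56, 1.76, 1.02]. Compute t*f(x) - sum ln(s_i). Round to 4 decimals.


Step 1: Compute log-barrier.
ln values: [2.0229, 0.5653, 0.0198]
phi = -(2.0229 + 0.5653 + 0.0198) = -2.608
Step 2: Compute augmented objective.
t*f(x) = 4.03*16.17 = 65.1651
Total = 65.1651 - 2.608 = 62.5571


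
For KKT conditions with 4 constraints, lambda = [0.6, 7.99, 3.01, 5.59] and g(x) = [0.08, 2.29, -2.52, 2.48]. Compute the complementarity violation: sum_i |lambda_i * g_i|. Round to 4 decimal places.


KKT complementary slackness check:
lambda_1 * g_1 = 0.6 * 0.08 = 0.048
lambda_2 * g_2 = 7.99 * 2.29 = 18.2971
lambda_3 * g_3 = 3.01 * -2.52 = -7.5852
lambda_4 * g_4 = 5.59 * 2.48 = 13.8632
Total violation = 0.048 + 18.2971 + 7.5852 + 13.8632 = 39.7935


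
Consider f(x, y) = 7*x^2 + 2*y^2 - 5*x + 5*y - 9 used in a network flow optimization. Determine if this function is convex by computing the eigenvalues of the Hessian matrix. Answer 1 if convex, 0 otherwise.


The Hessian of f(x,y) = 7*x^2 + 2*y^2 - 5*x + 5*y - 9 is:
H = [[14, 0], [0, 4]]
Trace = 14 + 4 = 18
Determinant = 14*4 - (0)^2 = 56
Discriminant = (18)^2 - 4*56 = 100.0
Eigenvalues: lambda_1 = 4.0, lambda_2 = 14.0
The function is convex.

1


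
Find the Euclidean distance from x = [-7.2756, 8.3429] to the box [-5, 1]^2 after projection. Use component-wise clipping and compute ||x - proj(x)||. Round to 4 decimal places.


Project each component onto [-5, 1].
clip(-7.2756) = -5.0, clip(8.3429) = 1.0
Projection = [-5.0, 1.0]
Squared diffs: [5.1784, 53.9182]
Distance = sqrt(59.0966) = 7.6874


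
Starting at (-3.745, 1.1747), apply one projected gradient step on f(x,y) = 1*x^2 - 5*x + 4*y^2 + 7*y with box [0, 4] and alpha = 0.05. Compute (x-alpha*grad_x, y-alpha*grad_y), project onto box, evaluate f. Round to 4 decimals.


Step 1: Compute gradient at (-3.745, 1.1747).
grad_x = 2*1*-3.745 - 5 = -12.49
grad_y = 2*4*1.1747 + 7 = 16.3976
Step 2: Gradient step.
x_raw = -3.745 - 0.05*-12.49 = -3.1205
y_raw = 1.1747 - 0.05*16.3976 = 0.3548
Step 3: Project onto [0, 4].
x_proj = clip(-3.1205) = 0.0
y_proj = clip(0.3548) = 0.3548
Step 4: Evaluate f.
f(0.0, 0.3548) = 2.9873


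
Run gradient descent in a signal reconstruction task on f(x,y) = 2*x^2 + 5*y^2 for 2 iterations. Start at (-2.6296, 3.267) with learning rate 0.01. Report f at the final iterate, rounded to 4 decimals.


Gradient descent on f(x,y) = 2*x^2 + 5*y^2.
Starting point: (-2.6296, 3.267), alpha = 0.01
Step 1: grad_x = 2*2*-2.6296 = -10.5184, grad_y = 2*5*3.267 = 32.67
  x_1 = -2.6296 - 0.01*-10.5184 = -2.5244
  y_1 = 3.267 - 0.01*32.67 = 2.9403
Step 2: grad_x = 2*2*-2.5244 = -10.0977, grad_y = 2*5*2.9403 = 29.403
  x_2 = -2.5244 - 0.01*-10.0977 = -2.4234
  y_2 = 2.9403 - 0.01*29.403 = 2.6463
f(-2.4234, 2.6463) = 2*(-2.4234)^2 + 5*2.6463^2 = 46.7598


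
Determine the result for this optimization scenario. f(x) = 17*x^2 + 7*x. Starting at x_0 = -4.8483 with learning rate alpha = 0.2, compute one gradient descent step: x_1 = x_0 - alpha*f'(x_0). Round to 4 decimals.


We compute the gradient at x_0 and apply the update.
f'(x) = 34*x + 7
f'(-4.8483) = 34*-4.8483 + 7 = -157.8422
x_1 = -4.8483 - 0.2*-157.8422 = 26.7201


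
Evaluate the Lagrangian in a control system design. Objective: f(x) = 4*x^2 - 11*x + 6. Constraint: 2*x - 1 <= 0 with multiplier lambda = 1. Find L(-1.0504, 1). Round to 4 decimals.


Step 1: Evaluate f(x).
f(-1.0504) = 4*(-1.0504)^2 - 11*(-1.0504) + 6 = 21.9678
Step 2: Evaluate g(x).
g(-1.0504) = 2*-1.0504 - 1 = -3.1008
Step 3: Compute Lagrangian.
L = 21.9678 + 1*-3.1008 = 18.867


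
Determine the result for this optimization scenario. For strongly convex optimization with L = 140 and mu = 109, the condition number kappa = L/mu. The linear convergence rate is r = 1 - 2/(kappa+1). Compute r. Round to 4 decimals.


Step 1: Compute the condition number.
kappa = L/mu = 140/109 = 1.2844
Step 2: Compute the convergence rate.
r = 1 - 2/(kappa + 1) = 1 - 2*mu/(L + mu) = (L - mu)/(L + mu) = 31/249 = 0.1245


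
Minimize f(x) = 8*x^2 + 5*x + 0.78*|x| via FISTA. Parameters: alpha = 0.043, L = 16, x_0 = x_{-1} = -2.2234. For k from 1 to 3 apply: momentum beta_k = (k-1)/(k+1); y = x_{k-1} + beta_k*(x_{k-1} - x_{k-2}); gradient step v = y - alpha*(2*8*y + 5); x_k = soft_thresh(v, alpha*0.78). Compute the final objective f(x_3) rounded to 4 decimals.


FISTA on f(x) = 8*x^2 + 5*x + 0.78*|x|
L = 16, alpha = 0.043
Iteration 1: beta = 0.0, y = -2.2234 + 0.0*(-2.2234 + 2.2234) = -2.2234
  grad(y) = -30.5744, v = y - alpha*grad = -0.9087
  prox(v) = soft_thresh(-0.9087, 0.0335) = -0.8752
Iteration 2: beta = 0.3333, y = -0.8752 + 0.3333*(-0.8752 + 2.2234) = -0.4257
  grad(y) = -1.812, v = y - alpha*grad = -0.3478
  prox(v) = soft_thresh(-0.3478, 0.0335) = -0.3143
Iteration 3: beta = 0.5, y = -0.3143 + 0.5*(-0.3143 + 0.8752) = -0.0339
  grad(y) = 4.4582, v = y - alpha*grad = -0.2256
  prox(v) = soft_thresh(-0.2256, 0.0335) = -0.192
f(x_3) = 8*(-0.192)^2 + 5*(-0.192) + 0.78*|-0.192| = -0.5154


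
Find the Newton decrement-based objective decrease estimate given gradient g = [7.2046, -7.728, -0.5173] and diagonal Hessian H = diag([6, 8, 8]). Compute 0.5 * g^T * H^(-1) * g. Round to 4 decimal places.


Step 1: H is diagonal, so H^(-1) * g = [1.2008, -0.966, -0.0647].
Step 2: g^T H^(-1) g = sum_i g_i^2 / H_ii
  = (7.2046)^2/6 + (-7.728)^2/8 + (-0.5173)^2/8
  = 8.651 + 7.4652 + 0.0334 = 16.1497
Step 3: Objective decrease = 0.5 * g^T H^(-1) g = 8.0749


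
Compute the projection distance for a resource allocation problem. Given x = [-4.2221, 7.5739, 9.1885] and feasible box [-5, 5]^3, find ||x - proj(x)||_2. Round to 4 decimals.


Project each component onto [-5, 5].
clip(-4.2221) = -4.2221, clip(7.5739) = 5.0, clip(9.1885) = 5.0
Projection = [-4.2221, 5.0, 5.0]
Squared diffs: [0.0, 6.625, 17.5435]
Distance = sqrt(24.1685) = 4.9161


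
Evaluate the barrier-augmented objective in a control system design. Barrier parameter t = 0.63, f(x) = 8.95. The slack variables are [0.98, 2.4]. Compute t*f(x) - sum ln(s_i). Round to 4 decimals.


Step 1: Compute log-barrier.
ln values: [-0.0202, 0.8755]
phi = -(-0.0202 + 0.8755) = -0.8553
Step 2: Compute augmented objective.
t*f(x) = 0.63*8.95 = 5.6385
Total = 5.6385 - 0.8553 = 4.7832


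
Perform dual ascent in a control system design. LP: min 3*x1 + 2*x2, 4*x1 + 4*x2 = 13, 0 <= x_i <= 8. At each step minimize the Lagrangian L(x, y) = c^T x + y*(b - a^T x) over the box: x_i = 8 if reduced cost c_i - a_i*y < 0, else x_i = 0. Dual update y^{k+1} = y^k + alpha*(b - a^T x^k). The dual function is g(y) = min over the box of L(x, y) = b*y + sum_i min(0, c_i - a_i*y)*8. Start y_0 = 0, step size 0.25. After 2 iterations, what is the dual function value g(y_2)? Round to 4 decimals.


Dual ascent for LP: min 3*x1 + 2*x2, 4*x1 + 4*x2 = 13, 0 <= x_i <= 8
Step 1: y^k = 0.0, reduced costs: (3.0, 2.0)
  x^k = (0.0, 0.0), subgradient = b - a^T x = 13.0
  y^{k+1} = 0.0 + 0.25*13.0 = 3.25
Step 2: y^k = 3.25, reduced costs: (-10.0, -11.0)
  x^k = (8.0, 8.0), subgradient = b - a^T x = -51.0
  y^{k+1} = 3.25 + 0.25*-51.0 = -9.5
Dual objective at y_2 = -9.5: reduced costs (41.0, 40.0), box minimizer x = (0.0, 0.0)
g(y_2) = b*y + (c1 - a1*y)*x1 + (c2 - a2*y)*x2 = 13*(-9.5) + 41.0*0.0 + 40.0*0.0 = -123.5 + 0.0 + 0.0 = -123.5


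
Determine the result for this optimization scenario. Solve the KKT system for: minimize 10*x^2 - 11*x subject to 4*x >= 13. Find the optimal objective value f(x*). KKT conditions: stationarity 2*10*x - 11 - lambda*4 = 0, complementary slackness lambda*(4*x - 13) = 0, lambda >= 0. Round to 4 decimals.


Step 1: Try lambda = 0 (constraint inactive).
x_unc = 11/(2*10) = 0.55
Check: 4*0.55 = 2.2 < 13 -- violated!
Step 2: Constraint must be active: 4*x = 13
x* = 13/4 = 3.25
lambda = (2*10*3.25 - 11)/4 = 13.5
Step 3: Compute optimal value.
f(x*) = 10*3.25^2 - 11*3.25 = 69.875


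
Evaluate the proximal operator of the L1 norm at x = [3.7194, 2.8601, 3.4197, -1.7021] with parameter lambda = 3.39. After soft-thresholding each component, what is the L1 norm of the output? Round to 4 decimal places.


Soft-thresholding with lambda = 3.39:
prox(3.7194) = sign(3.7194)*max(|3.7194| - 3.39, 0) = 0.3294
prox(2.8601) = sign(2.8601)*max(|2.8601| - 3.39, 0) = 0.0
prox(3.4197) = sign(3.4197)*max(|3.4197| - 3.39, 0) = 0.0297
prox(-1.7021) = sign(-1.7021)*max(|-1.7021| - 3.39, 0) = 0.0
prox(x) = [0.3294, 0.0, 0.0297, 0.0]
||prox(x)||_1 = 0.3294 + 0.0 + 0.0297 + 0.0 = 0.3591


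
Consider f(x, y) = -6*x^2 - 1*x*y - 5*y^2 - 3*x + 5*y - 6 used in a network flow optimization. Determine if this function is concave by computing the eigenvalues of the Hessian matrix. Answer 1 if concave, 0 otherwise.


The Hessian of f(x,y) = -6*x^2 - 1*x*y - 5*y^2 - 3*x + 5*y - 6 is:
H = [[-12, -1], [-1, -10]]
Trace = -12 - 10 = -22
Determinant = -12*-10 - (-1)^2 = 119
Discriminant = (-22)^2 - 4*119 = 8.0
Eigenvalues: lambda_1 = -12.4142, lambda_2 = -9.5858
The function is concave.

1


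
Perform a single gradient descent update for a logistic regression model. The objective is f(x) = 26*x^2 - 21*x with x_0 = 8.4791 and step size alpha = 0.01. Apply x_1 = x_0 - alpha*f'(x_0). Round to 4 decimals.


We compute the gradient at x_0 and apply the update.
f'(x) = 52*x - 21
f'(8.4791) = 52*8.4791 - 21 = 419.9132
x_1 = 8.4791 - 0.01*419.9132 = 4.28


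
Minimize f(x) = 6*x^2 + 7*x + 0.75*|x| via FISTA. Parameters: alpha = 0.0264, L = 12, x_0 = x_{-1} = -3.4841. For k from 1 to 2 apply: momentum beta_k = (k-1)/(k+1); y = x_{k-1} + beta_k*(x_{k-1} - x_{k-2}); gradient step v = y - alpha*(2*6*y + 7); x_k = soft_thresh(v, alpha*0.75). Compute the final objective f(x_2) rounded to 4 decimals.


FISTA on f(x) = 6*x^2 + 7*x + 0.75*|x|
L = 12, alpha = 0.0264
Iteration 1: beta = 0.0, y = -3.4841 + 0.0*(-3.4841 + 3.4841) = -3.4841
  grad(y) = -34.8092, v = y - alpha*grad = -2.5651
  prox(v) = soft_thresh(-2.5651, 0.0198) = -2.5453
Iteration 2: beta = 0.3333, y = -2.5453 + 0.3333*(-2.5453 + 3.4841) = -2.2324
  grad(y) = -19.789, v = y - alpha*grad = -1.71
  prox(v) = soft_thresh(-1.71, 0.0198) = -1.6902
f(x_2) = 6*(-1.6902)^2 + 7*(-1.6902) + 0.75*|-1.6902| = 6.5767


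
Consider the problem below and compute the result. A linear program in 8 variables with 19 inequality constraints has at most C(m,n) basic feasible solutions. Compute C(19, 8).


Each vertex corresponds to some choice of n active constraints out of m, so the number of vertices is at most C(m, n) = m! / (n!(m-n)!).
m = 19, n = 8
Numerator: 19 * 18 * 17 * 16 * 15 * 14 * 13 * 12
Denominator: 8! = 40320
C(19, 8) = 75582


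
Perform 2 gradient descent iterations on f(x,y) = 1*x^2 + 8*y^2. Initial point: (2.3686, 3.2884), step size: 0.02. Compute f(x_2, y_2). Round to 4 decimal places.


Gradient descent on f(x,y) = 1*x^2 + 8*y^2.
Starting point: (2.3686, 3.2884), alpha = 0.02
Step 1: grad_x = 2*1*2.3686 = 4.7372, grad_y = 2*8*3.2884 = 52.6144
  x_1 = 2.3686 - 0.02*4.7372 = 2.2739
  y_1 = 3.2884 - 0.02*52.6144 = 2.2361
Step 2: grad_x = 2*1*2.2739 = 4.5477, grad_y = 2*8*2.2361 = 35.7778
  x_2 = 2.2739 - 0.02*4.5477 = 2.1829
  y_2 = 2.2361 - 0.02*35.7778 = 1.5206
f(2.1829, 1.5206) = 1*2.1829^2 + 8*1.5206^2 = 23.2618


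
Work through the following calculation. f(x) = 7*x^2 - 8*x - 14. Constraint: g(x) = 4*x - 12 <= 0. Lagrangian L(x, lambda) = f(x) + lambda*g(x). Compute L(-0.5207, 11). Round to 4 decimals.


Step 1: Evaluate f(x).
f(-0.5207) = 7*(-0.5207)^2 - 8*(-0.5207) - 14 = -7.9365
Step 2: Evaluate g(x).
g(-0.5207) = 4*-0.5207 - 12 = -14.0828
Step 3: Compute Lagrangian.
L = -7.9365 + 11*-14.0828 = -162.8473


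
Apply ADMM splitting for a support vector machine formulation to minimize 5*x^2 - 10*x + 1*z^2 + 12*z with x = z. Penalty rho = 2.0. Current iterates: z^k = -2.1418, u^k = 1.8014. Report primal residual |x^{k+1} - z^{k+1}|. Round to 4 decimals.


ADMM iteration with rho = 2.0, z^k = -2.1418, u^k = 1.8014
Step 1: x-update.
Minimize 5*x^2 - 10*x + (2.0/2)*(x + 2.1418 + 1.8014)^2
FOC: (2*5 + 2.0)*x = 10 + 2.0*(-2.1418 - 1.8014)
x^{k+1} = 0.1761
Step 2: z-update.
Minimize 1*z^2 + 12*z + (2.0/2)*(0.1761 - z + 1.8014)^2
FOC: (2*1 + 2.0)*z = -12 + 2.0*(0.1761 + 1.8014)
z^{k+1} = -2.0112
Step 3: u-update.
u^{k+1} = 1.8014 + 0.1761 + 2.0112 = 3.9888
Step 4: Primal residual = |0.1761 + 2.0112| = 2.1874


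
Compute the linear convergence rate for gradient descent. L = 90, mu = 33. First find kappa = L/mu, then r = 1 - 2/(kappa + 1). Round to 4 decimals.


Step 1: Compute the condition number.
kappa = L/mu = 90/33 = 2.7273
Step 2: Compute the convergence rate.
r = 1 - 2/(kappa + 1) = 1 - 2*mu/(L + mu) = (L - mu)/(L + mu) = 57/123 = 0.4634


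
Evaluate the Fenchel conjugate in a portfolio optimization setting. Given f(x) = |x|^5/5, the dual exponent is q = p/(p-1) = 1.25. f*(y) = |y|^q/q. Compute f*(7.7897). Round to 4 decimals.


The conjugate exponent q satisfies 1/p + 1/q = 1.
p = 5, so q = 5/(5 - 1) = 1.25
|y|^q = 7.7897^1.25 = 13.0137
f*(7.7897) = 13.0137 / 1.25 = 10.411


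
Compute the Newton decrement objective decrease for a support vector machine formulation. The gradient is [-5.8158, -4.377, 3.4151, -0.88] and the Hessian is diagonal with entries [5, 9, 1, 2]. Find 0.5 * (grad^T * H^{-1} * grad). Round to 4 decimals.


Step 1: H is diagonal, so H^(-1) * g = [-1.1632, -0.4863, 3.4151, -0.44].
Step 2: g^T H^(-1) g = sum_i g_i^2 / H_ii
  = (-5.8158)^2/5 + (-4.377)^2/9 + (3.4151)^2/1 + (-0.88)^2/2
  = 6.7647 + 2.1287 + 11.6629 + 0.3872 = 20.9435
Step 3: Objective decrease = 0.5 * g^T H^(-1) g = 10.4717


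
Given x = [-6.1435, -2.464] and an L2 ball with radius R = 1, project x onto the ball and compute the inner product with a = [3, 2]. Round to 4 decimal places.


Step 1: Compute ||x|| (intermediates to 6 decimals).
||x|| = sqrt((-6.1435)^2 + (-2.464)^2) = 6.619206
Step 2: Project.
Since ||x|| > R, scale = R/||x|| = 1/6.619206 = 0.151076, proj(x) = scale * x
proj(x) = [-0.928135, -0.372251]
Step 3: Dot product.
a^T * proj(x) = 3*(-0.928135) + 2*(-0.372251) = -3.5289


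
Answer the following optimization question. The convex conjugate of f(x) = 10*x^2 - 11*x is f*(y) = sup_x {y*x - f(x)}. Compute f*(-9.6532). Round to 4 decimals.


f*(y) = sup_x {y*x - a*x^2 - b*x} = sup_x {(y-b)*x - a*x^2}
FOC: (y - b) - 2a*x = 0 => x* = (y - b)/(2a)
x* = (-9.6532 + 11)/(2*10) = 0.0673
f*(-9.6532) = (y-b)^2/(4a) = (-9.6532 + 11)^2/(4*10)
= 1.8139/40 = 0.0453


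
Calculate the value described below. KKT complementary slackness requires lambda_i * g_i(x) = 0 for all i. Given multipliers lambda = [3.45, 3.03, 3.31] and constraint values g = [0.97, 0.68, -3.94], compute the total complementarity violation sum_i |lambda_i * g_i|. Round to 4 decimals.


KKT complementary slackness check:
lambda_1 * g_1 = 3.45 * 0.97 = 3.3465
lambda_2 * g_2 = 3.03 * 0.68 = 2.0604
lambda_3 * g_3 = 3.31 * -3.94 = -13.0414
Total violation = 3.3465 + 2.0604 + 13.0414 = 18.4483


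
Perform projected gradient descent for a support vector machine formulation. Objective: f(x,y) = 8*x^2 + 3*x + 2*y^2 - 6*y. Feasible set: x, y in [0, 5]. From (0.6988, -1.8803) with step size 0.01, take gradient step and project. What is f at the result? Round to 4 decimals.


Step 1: Compute gradient at (0.6988, -1.8803).
grad_x = 2*8*0.6988 + 3 = 14.1808
grad_y = 2*2*-1.8803 - 6 = -13.5212
Step 2: Gradient step.
x_raw = 0.6988 - 0.01*14.1808 = 0.557
y_raw = -1.8803 - 0.01*-13.5212 = -1.7451
Step 3: Project onto [0, 5].
x_proj = clip(0.557) = 0.557
y_proj = clip(-1.7451) = 0.0
Step 4: Evaluate f.
f(0.557, 0.0) = 4.1529


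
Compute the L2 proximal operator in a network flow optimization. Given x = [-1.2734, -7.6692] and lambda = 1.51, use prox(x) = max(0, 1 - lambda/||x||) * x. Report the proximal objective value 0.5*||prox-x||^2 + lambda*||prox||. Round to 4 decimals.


Step 1: Compute ||x||.
||x|| = 7.7742
Step 2: Compute scaling factor.
scale = max(0, 1 - 1.51/7.7742) = 0.8058
Step 3: prox(x) = [-1.0261, -6.1796]
||prox(x)|| = 6.2642
Step 4: Proximal objective.
0.5*||prox-x||^2 = 1.1401
lambda*||prox|| = 9.4589
Total = 10.599


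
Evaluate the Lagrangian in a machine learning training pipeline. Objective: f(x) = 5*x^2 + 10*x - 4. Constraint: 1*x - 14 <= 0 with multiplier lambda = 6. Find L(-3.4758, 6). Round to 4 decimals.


Step 1: Evaluate f(x).
f(-3.4758) = 5*(-3.4758)^2 + 10*(-3.4758) - 4 = 21.6479
Step 2: Evaluate g(x).
g(-3.4758) = 1*-3.4758 - 14 = -17.4758
Step 3: Compute Lagrangian.
L = 21.6479 + 6*-17.4758 = -83.2069


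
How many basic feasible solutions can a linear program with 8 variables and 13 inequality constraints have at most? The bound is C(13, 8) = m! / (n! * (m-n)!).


Each vertex corresponds to some choice of n active constraints out of m, so the number of vertices is at most C(m, n) = m! / (n!(m-n)!).
m = 13, n = 8
Numerator: 13 * 12 * 11 * 10 * 9 * 8 * 7 * 6
Denominator: 8! = 40320
C(13, 8) = 1287


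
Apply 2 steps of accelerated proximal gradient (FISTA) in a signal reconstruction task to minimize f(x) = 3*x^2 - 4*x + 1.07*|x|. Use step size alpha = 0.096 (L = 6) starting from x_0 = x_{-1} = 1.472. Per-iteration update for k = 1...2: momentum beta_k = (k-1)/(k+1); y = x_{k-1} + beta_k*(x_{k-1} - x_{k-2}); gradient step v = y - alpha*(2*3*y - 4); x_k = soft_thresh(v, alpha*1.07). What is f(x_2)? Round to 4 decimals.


FISTA on f(x) = 3*x^2 - 4*x + 1.07*|x|
L = 6, alpha = 0.096
Iteration 1: beta = 0.0, y = 1.472 + 0.0*(1.472 - 1.472) = 1.472
  grad(y) = 4.832, v = y - alpha*grad = 1.0081
  prox(v) = soft_thresh(1.0081, 0.1027) = 0.9054
Iteration 2: beta = 0.3333, y = 0.9054 + 0.3333*(0.9054 - 1.472) = 0.7165
  grad(y) = 0.2993, v = y - alpha*grad = 0.6878
  prox(v) = soft_thresh(0.6878, 0.1027) = 0.5851
f(x_2) = 3*0.5851^2 - 4*0.5851 + 1.07*|0.5851| = -0.6873


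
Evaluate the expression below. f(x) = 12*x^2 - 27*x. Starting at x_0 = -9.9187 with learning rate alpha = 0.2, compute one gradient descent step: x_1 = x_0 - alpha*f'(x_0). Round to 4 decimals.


We compute the gradient at x_0 and apply the update.
f'(x) = 24*x - 27
f'(-9.9187) = 24*-9.9187 - 27 = -265.0488
x_1 = -9.9187 - 0.2*-265.0488 = 43.0911


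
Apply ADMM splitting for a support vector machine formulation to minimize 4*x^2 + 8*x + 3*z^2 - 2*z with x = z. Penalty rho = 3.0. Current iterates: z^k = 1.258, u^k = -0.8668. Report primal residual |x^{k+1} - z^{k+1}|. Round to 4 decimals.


ADMM iteration with rho = 3.0, z^k = 1.258, u^k = -0.8668
Step 1: x-update.
Minimize 4*x^2 + 8*x + (3.0/2)*(x - 1.258 - 0.8668)^2
FOC: (2*4 + 3.0)*x = -8 + 3.0*(1.258 + 0.8668)
x^{k+1} = -0.1478
Step 2: z-update.
Minimize 3*z^2 - 2*z + (3.0/2)*(-0.1478 - z - 0.8668)^2
FOC: (2*3 + 3.0)*z = 2 + 3.0*(-0.1478 - 0.8668)
z^{k+1} = -0.116
Step 3: u-update.
u^{k+1} = -0.8668 - 0.1478 + 0.116 = -0.8986
Step 4: Primal residual = |-0.1478 + 0.116| = 0.0318


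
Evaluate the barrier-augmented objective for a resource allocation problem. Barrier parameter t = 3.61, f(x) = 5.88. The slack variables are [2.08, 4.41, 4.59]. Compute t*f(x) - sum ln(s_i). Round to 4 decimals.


Step 1: Compute log-barrier.
ln values: [0.7324, 1.4839, 1.5239]
phi = -(0.7324 + 1.4839 + 1.5239) = -3.7401
Step 2: Compute augmented objective.
t*f(x) = 3.61*5.88 = 21.2268
Total = 21.2268 - 3.7401 = 17.4867


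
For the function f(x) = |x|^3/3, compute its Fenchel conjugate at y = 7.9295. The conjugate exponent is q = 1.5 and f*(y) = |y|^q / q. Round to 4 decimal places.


The conjugate exponent q satisfies 1/p + 1/q = 1.
p = 3, so q = 3/(3 - 1) = 1.5
|y|^q = 7.9295^1.5 = 22.329
f*(7.9295) = 22.329 / 1.5 = 14.886


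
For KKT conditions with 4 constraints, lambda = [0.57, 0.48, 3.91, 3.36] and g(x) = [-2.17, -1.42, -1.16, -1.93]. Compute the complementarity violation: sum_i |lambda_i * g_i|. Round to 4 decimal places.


KKT complementary slackness check:
lambda_1 * g_1 = 0.57 * -2.17 = -1.2369
lambda_2 * g_2 = 0.48 * -1.42 = -0.6816
lambda_3 * g_3 = 3.91 * -1.16 = -4.5356
lambda_4 * g_4 = 3.36 * -1.93 = -6.4848
Total violation = 1.2369 + 0.6816 + 4.5356 + 6.4848 = 12.9389


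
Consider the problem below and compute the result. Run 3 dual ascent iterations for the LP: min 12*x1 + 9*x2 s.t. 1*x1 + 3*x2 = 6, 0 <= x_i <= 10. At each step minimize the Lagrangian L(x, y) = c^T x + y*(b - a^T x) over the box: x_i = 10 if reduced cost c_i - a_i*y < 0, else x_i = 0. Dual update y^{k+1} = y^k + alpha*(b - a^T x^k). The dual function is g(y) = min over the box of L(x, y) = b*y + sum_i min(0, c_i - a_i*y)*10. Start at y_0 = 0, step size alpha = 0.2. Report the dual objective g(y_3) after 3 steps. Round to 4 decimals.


Dual ascent for LP: min 12*x1 + 9*x2, 1*x1 + 3*x2 = 6, 0 <= x_i <= 10
Step 1: y^k = 0.0, reduced costs: (12.0, 9.0)
  x^k = (0.0, 0.0), subgradient = b - a^T x = 6.0
  y^{k+1} = 0.0 + 0.2*6.0 = 1.2
Step 2: y^k = 1.2, reduced costs: (10.8, 5.4)
  x^k = (0.0, 0.0), subgradient = b - a^T x = 6.0
  y^{k+1} = 1.2 + 0.2*6.0 = 2.4
Step 3: y^k = 2.4, reduced costs: (9.6, 1.8)
  x^k = (0.0, 0.0), subgradient = b - a^T x = 6.0
  y^{k+1} = 2.4 + 0.2*6.0 = 3.6
Dual objective at y_3 = 3.6: reduced costs (8.4, -1.8), box minimizer x = (0.0, 10.0)
g(y_3) = b*y + (c1 - a1*y)*x1 + (c2 - a2*y)*x2 = 6*3.6 + 8.4*0.0 + (-1.8)*10.0 = 21.6 + 0.0 - 18.0 = 3.6


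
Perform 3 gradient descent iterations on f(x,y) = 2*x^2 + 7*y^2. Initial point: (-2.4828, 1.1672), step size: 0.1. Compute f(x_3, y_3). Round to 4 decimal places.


Gradient descent on f(x,y) = 2*x^2 + 7*y^2.
Starting point: (-2.4828, 1.1672), alpha = 0.1
Step 1: grad_x = 2*2*-2.4828 = -9.9312, grad_y = 2*7*1.1672 = 16.3408
  x_1 = -2.4828 - 0.1*-9.9312 = -1.4897
  y_1 = 1.1672 - 0.1*16.3408 = -0.4669
Step 2: grad_x = 2*2*-1.4897 = -5.9587, grad_y = 2*7*-0.4669 = -6.5363
  x_2 = -1.4897 - 0.1*-5.9587 = -0.8938
  y_2 = -0.4669 - 0.1*-6.5363 = 0.1868
Step 3: grad_x = 2*2*-0.8938 = -3.5752, grad_y = 2*7*0.1868 = 2.6145
  x_3 = -0.8938 - 0.1*-3.5752 = -0.5363
  y_3 = 0.1868 - 0.1*2.6145 = -0.0747
f(-0.5363, -0.0747) = 2*(-0.5363)^2 + 7*(-0.0747)^2 = 0.6143


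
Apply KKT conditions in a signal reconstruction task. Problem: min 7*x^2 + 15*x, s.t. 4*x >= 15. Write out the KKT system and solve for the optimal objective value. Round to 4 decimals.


Step 1: Try lambda = 0 (constraint inactive).
x_unc = -15/(2*7) = -1.0714
Check: 4*-1.0714 = -4.2856 < 15 -- violated!
Step 2: Constraint must be active: 4*x = 15
x* = 15/4 = 3.75
lambda = (2*7*3.75 + 15)/4 = 16.875
Step 3: Compute optimal value.
f(x*) = 7*3.75^2 + 15*3.75 = 154.6875


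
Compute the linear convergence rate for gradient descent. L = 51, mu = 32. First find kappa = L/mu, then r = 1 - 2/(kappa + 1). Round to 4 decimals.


Step 1: Compute the condition number.
kappa = L/mu = 51/32 = 1.5938
Step 2: Compute the convergence rate.
r = 1 - 2/(kappa + 1) = 1 - 2*mu/(L + mu) = (L - mu)/(L + mu) = 19/83 = 0.2289


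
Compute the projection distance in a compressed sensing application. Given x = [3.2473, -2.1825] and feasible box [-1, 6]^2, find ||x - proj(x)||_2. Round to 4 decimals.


Project each component onto [-1, 6].
clip(3.2473) = 3.2473, clip(-2.1825) = -1.0
Projection = [3.2473, -1.0]
Squared diffs: [0.0, 1.3983]
Distance = sqrt(1.3983) = 1.1825


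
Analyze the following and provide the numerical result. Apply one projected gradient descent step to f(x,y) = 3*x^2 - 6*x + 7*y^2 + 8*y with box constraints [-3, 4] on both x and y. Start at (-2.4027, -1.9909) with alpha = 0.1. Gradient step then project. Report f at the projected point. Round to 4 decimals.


Step 1: Compute gradient at (-2.4027, -1.9909).
grad_x = 2*3*-2.4027 - 6 = -20.4162
grad_y = 2*7*-1.9909 + 8 = -19.8726
Step 2: Gradient step.
x_raw = -2.4027 - 0.1*-20.4162 = -0.3611
y_raw = -1.9909 - 0.1*-19.8726 = -0.0036
Step 3: Project onto [-3, 4].
x_proj = clip(-0.3611) = -0.3611
y_proj = clip(-0.0036) = -0.0036
Step 4: Evaluate f.
f(-0.3611, -0.0036) = 2.5286


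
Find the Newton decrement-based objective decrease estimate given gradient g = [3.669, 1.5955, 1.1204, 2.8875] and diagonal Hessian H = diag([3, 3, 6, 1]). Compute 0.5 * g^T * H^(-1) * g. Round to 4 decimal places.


Step 1: H is diagonal, so H^(-1) * g = [1.223, 0.5318, 0.1867, 2.8875].
Step 2: g^T H^(-1) g = sum_i g_i^2 / H_ii
  = (3.669)^2/3 + (1.5955)^2/3 + (1.1204)^2/6 + (2.8875)^2/1
  = 4.4872 + 0.8485 + 0.2092 + 8.3377 = 13.8826
Step 3: Objective decrease = 0.5 * g^T H^(-1) g = 6.9413


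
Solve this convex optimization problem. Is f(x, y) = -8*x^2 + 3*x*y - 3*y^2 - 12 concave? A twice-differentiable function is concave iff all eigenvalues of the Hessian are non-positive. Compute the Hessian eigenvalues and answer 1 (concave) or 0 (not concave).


The Hessian of f(x,y) = -8*x^2 + 3*x*y - 3*y^2 - 12 is:
H = [[-16, 3], [3, -6]]
Trace = -16 - 6 = -22
Determinant = -16*-6 - (3)^2 = 87
Discriminant = (-22)^2 - 4*87 = 136.0
Eigenvalues: lambda_1 = -16.831, lambda_2 = -5.169
The function is concave.

1


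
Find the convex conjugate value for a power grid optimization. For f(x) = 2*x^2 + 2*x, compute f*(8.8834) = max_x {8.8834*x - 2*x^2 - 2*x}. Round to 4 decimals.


f*(y) = sup_x {y*x - a*x^2 - b*x} = sup_x {(y-b)*x - a*x^2}
FOC: (y - b) - 2a*x = 0 => x* = (y - b)/(2a)
x* = (8.8834 - 2)/(2*2) = 1.7209
f*(8.8834) = (y-b)^2/(4a) = (8.8834 - 2)^2/(4*2)
= 47.3812/8 = 5.9226


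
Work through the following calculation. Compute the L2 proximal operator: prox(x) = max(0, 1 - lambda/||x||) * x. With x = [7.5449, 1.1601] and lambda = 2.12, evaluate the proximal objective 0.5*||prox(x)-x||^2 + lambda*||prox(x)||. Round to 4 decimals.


Step 1: Compute ||x||.
||x|| = 7.6336
Step 2: Compute scaling factor.
scale = max(0, 1 - 2.12/7.6336) = 0.7223
Step 3: prox(x) = [5.4495, 0.8379]
||prox(x)|| = 5.5136
Step 4: Proximal objective.
0.5*||prox-x||^2 = 2.2472
lambda*||prox|| = 11.6888
Total = 13.936


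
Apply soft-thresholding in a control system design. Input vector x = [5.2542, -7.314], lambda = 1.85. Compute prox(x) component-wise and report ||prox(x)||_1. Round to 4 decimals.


Soft-thresholding with lambda = 1.85:
prox(5.2542) = sign(5.2542)*max(|5.2542| - 1.85, 0) = 3.4042
prox(-7.314) = sign(-7.314)*max(|-7.314| - 1.85, 0) = -5.464
prox(x) = [3.4042, -5.464]
||prox(x)||_1 = 3.4042 + 5.464 = 8.8682


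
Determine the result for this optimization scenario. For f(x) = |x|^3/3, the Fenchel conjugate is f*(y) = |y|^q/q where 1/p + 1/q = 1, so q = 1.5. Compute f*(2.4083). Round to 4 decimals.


The conjugate exponent q satisfies 1/p + 1/q = 1.
p = 3, so q = 3/(3 - 1) = 1.5
|y|^q = 2.4083^1.5 = 3.7374
f*(2.4083) = 3.7374 / 1.5 = 2.4916


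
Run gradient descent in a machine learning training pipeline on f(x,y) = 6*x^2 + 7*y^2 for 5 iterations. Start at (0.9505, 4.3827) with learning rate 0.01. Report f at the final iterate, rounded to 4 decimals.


Gradient descent on f(x,y) = 6*x^2 + 7*y^2.
Starting point: (0.9505, 4.3827), alpha = 0.01
Step 1: grad_x = 2*6*0.9505 = 11.406, grad_y = 2*7*4.3827 = 61.3578
  x_1 = 0.9505 - 0.01*11.406 = 0.8364
  y_1 = 4.3827 - 0.01*61.3578 = 3.7691
Step 2: grad_x = 2*6*0.8364 = 10.0373, grad_y = 2*7*3.7691 = 52.7677
  x_2 = 0.8364 - 0.01*10.0373 = 0.7361
  y_2 = 3.7691 - 0.01*52.7677 = 3.2414
Step 3: grad_x = 2*6*0.7361 = 8.8328, grad_y = 2*7*3.2414 = 45.3802
  x_3 = 0.7361 - 0.01*8.8328 = 0.6477
  y_3 = 3.2414 - 0.01*45.3802 = 2.7876
Step 4: grad_x = 2*6*0.6477 = 7.7729, grad_y = 2*7*2.7876 = 39.027
  x_4 = 0.6477 - 0.01*7.7729 = 0.57
  y_4 = 2.7876 - 0.01*39.027 = 2.3974
Step 5: grad_x = 2*6*0.57 = 6.8401, grad_y = 2*7*2.3974 = 33.5632
  x_5 = 0.57 - 0.01*6.8401 = 0.5016
  y_5 = 2.3974 - 0.01*33.5632 = 2.0617
f(0.5016, 2.0617) = 6*0.5016^2 + 7*2.0617^2 = 31.2651


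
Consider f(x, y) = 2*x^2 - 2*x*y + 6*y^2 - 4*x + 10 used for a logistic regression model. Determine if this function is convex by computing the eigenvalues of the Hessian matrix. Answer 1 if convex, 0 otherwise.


The Hessian of f(x,y) = 2*x^2 - 2*x*y + 6*y^2 - 4*x + 10 is:
H = [[4, -2], [-2, 12]]
Trace = 4 + 12 = 16
Determinant = 4*12 - (-2)^2 = 44
Discriminant = (16)^2 - 4*44 = 80.0
Eigenvalues: lambda_1 = 3.5279, lambda_2 = 12.4721
The function is convex.

1


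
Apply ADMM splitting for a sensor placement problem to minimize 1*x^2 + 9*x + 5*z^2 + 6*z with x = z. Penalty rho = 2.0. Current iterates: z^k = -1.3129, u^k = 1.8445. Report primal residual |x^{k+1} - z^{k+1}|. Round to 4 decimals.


ADMM iteration with rho = 2.0, z^k = -1.3129, u^k = 1.8445
Step 1: x-update.
Minimize 1*x^2 + 9*x + (2.0/2)*(x + 1.3129 + 1.8445)^2
FOC: (2*1 + 2.0)*x = -9 + 2.0*(-1.3129 - 1.8445)
x^{k+1} = -3.8287
Step 2: z-update.
Minimize 5*z^2 + 6*z + (2.0/2)*(-3.8287 - z + 1.8445)^2
FOC: (2*5 + 2.0)*z = -6 + 2.0*(-3.8287 + 1.8445)
z^{k+1} = -0.8307
Step 3: u-update.
u^{k+1} = 1.8445 - 3.8287 + 0.8307 = -1.1535
Step 4: Primal residual = |-3.8287 + 0.8307| = 2.998


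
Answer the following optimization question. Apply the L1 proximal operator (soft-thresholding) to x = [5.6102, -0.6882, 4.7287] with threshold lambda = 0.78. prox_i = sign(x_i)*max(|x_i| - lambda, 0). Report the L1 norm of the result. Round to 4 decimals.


Soft-thresholding with lambda = 0.78:
prox(5.6102) = sign(5.6102)*max(|5.6102| - 0.78, 0) = 4.8302
prox(-0.6882) = sign(-0.6882)*max(|-0.6882| - 0.78, 0) = 0.0
prox(4.7287) = sign(4.7287)*max(|4.7287| - 0.78, 0) = 3.9487
prox(x) = [4.8302, 0.0, 3.9487]
||prox(x)||_1 = 4.8302 + 0.0 + 3.9487 = 8.7789


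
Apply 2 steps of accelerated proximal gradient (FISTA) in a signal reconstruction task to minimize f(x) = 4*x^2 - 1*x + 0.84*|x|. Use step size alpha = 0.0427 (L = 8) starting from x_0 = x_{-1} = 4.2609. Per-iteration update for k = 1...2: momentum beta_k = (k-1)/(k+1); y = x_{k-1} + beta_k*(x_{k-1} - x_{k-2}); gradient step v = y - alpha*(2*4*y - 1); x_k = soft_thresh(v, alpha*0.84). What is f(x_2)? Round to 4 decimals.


FISTA on f(x) = 4*x^2 - 1*x + 0.84*|x|
L = 8, alpha = 0.0427
Iteration 1: beta = 0.0, y = 4.2609 + 0.0*(4.2609 - 4.2609) = 4.2609
  grad(y) = 33.0872, v = y - alpha*grad = 2.8481
  prox(v) = soft_thresh(2.8481, 0.0359) = 2.8122
Iteration 2: beta = 0.3333, y = 2.8122 + 0.3333*(2.8122 - 4.2609) = 2.3293
  grad(y) = 17.6345, v = y - alpha*grad = 1.5763
  prox(v) = soft_thresh(1.5763, 0.0359) = 1.5405
f(x_2) = 4*1.5405^2 - 1*1.5405 + 0.84*|1.5405| = 9.2455


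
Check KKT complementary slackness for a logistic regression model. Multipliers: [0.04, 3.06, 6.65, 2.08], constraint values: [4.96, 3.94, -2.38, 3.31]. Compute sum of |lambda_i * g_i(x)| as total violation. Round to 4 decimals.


KKT complementary slackness check:
lambda_1 * g_1 = 0.04 * 4.96 = 0.1984
lambda_2 * g_2 = 3.06 * 3.94 = 12.0564
lambda_3 * g_3 = 6.65 * -2.38 = -15.827
lambda_4 * g_4 = 2.08 * 3.31 = 6.8848
Total violation = 0.1984 + 12.0564 + 15.827 + 6.8848 = 34.9666


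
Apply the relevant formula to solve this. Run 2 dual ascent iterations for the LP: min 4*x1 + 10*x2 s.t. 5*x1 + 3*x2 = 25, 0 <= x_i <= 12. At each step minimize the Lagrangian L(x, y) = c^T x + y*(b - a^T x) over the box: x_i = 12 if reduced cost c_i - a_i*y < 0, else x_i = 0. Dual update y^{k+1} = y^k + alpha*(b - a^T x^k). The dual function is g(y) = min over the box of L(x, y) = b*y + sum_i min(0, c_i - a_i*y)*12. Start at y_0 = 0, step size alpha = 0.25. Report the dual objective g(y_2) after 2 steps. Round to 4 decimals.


Dual ascent for LP: min 4*x1 + 10*x2, 5*x1 + 3*x2 = 25, 0 <= x_i <= 12
Step 1: y^k = 0.0, reduced costs: (4.0, 10.0)
  x^k = (0.0, 0.0), subgradient = b - a^T x = 25.0
  y^{k+1} = 0.0 + 0.25*25.0 = 6.25
Step 2: y^k = 6.25, reduced costs: (-27.25, -8.75)
  x^k = (12.0, 12.0), subgradient = b - a^T x = -71.0
  y^{k+1} = 6.25 + 0.25*-71.0 = -11.5
Dual objective at y_2 = -11.5: reduced costs (61.5, 44.5), box minimizer x = (0.0, 0.0)
g(y_2) = b*y + (c1 - a1*y)*x1 + (c2 - a2*y)*x2 = 25*(-11.5) + 61.5*0.0 + 44.5*0.0 = -287.5 + 0.0 + 0.0 = -287.5


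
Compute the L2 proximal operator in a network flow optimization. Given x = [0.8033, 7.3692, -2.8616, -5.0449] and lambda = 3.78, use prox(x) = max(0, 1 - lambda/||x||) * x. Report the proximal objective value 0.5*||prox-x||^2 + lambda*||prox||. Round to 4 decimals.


Step 1: Compute ||x||.
||x|| = 9.4122
Step 2: Compute scaling factor.
scale = max(0, 1 - 3.78/9.4122) = 0.5984
Step 3: prox(x) = [0.4807, 4.4097, -1.7124, -3.0188]
||prox(x)|| = 5.6322
Step 4: Proximal objective.
0.5*||prox-x||^2 = 7.1442
lambda*||prox|| = 21.2897
Total = 28.434


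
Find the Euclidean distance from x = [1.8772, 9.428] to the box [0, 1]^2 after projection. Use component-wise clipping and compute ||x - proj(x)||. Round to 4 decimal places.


Project each component onto [0, 1].
clip(1.8772) = 1.0, clip(9.428) = 1.0
Projection = [1.0, 1.0]
Squared diffs: [0.7695, 71.0312]
Distance = sqrt(71.8007) = 8.4735


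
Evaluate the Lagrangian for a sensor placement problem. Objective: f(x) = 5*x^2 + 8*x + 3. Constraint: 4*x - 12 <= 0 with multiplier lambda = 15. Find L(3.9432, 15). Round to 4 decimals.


Step 1: Evaluate f(x).
f(3.9432) = 5*3.9432^2 + 8*3.9432 + 3 = 112.2897
Step 2: Evaluate g(x).
g(3.9432) = 4*3.9432 - 12 = 3.7728
Step 3: Compute Lagrangian.
L = 112.2897 + 15*3.7728 = 168.8817


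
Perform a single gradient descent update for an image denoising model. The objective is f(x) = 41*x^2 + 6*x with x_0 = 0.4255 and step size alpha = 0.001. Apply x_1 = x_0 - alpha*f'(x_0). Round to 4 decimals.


We compute the gradient at x_0 and apply the update.
f'(x) = 82*x + 6
f'(0.4255) = 82*0.4255 + 6 = 40.891
x_1 = 0.4255 - 0.001*40.891 = 0.3846


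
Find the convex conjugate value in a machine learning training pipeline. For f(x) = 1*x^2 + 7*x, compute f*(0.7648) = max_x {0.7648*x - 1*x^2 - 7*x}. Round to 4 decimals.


f*(y) = sup_x {y*x - a*x^2 - b*x} = sup_x {(y-b)*x - a*x^2}
FOC: (y - b) - 2a*x = 0 => x* = (y - b)/(2a)
x* = (0.7648 - 7)/(2*1) = -3.1176
f*(0.7648) = (y-b)^2/(4a) = (0.7648 - 7)^2/(4*1)
= 38.8777/4 = 9.7194


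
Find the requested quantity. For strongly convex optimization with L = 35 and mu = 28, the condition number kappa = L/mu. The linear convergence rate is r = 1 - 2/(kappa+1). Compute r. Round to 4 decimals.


Step 1: Compute the condition number.
kappa = L/mu = 35/28 = 1.25
Step 2: Compute the convergence rate.
r = 1 - 2/(kappa + 1) = 1 - 2*mu/(L + mu) = (L - mu)/(L + mu) = 7/63 = 0.1111


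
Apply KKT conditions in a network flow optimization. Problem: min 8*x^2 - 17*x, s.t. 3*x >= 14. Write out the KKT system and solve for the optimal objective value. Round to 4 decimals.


Step 1: Try lambda = 0 (constraint inactive).
x_unc = 17/(2*8) = 1.0625
Check: 3*1.0625 = 3.1875 < 14 -- violated!
Step 2: Constraint must be active: 3*x = 14
x* = 14/3 = 4.6667 (rounded; the exact value 14/3 is used below)
lambda = (2*8*(14/3) - 17)/3 = 19.2222
Step 3: Compute optimal value.
f(x*) = 8*(14/3)^2 - 17*(14/3) = 94.8889


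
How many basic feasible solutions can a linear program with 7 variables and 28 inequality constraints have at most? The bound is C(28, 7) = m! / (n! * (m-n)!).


Each vertex corresponds to some choice of n active constraints out of m, so the number of vertices is at most C(m, n) = m! / (n!(m-n)!).
m = 28, n = 7
Numerator: 28 * 27 * 26 * 25 * 24 * 23 * 22
Denominator: 7! = 5040
C(28, 7) = 1184040


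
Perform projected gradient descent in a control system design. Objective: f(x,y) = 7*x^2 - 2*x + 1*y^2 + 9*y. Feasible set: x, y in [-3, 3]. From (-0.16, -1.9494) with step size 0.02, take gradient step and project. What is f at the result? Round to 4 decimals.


Step 1: Compute gradient at (-0.16, -1.9494).
grad_x = 2*7*-0.16 - 2 = -4.24
grad_y = 2*1*-1.9494 + 9 = 5.1012
Step 2: Gradient step.
x_raw = -0.16 - 0.02*-4.24 = -0.0752
y_raw = -1.9494 - 0.02*5.1012 = -2.0514
Step 3: Project onto [-3, 3].
x_proj = clip(-0.0752) = -0.0752
y_proj = clip(-2.0514) = -2.0514
Step 4: Evaluate f.
f(-0.0752, -2.0514) = -14.0645


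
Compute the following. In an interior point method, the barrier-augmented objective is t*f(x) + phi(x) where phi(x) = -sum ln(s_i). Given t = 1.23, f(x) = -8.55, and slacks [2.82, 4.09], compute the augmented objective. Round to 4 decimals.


Step 1: Compute log-barrier.
ln values: [1.0367, 1.4085]
phi = -(1.0367 + 1.4085) = -2.4453
Step 2: Compute augmented objective.
t*f(x) = 1.23*-8.55 = -10.5165
Total = -10.5165 - 2.4453 = -12.9618


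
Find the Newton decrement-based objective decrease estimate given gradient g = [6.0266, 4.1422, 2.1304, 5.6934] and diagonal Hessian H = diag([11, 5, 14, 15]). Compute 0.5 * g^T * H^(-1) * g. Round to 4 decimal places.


Step 1: H is diagonal, so H^(-1) * g = [0.5479, 0.8284, 0.1522, 0.3796].
Step 2: g^T H^(-1) g = sum_i g_i^2 / H_ii
  = (6.0266)^2/11 + (4.1422)^2/5 + (2.1304)^2/14 + (5.6934)^2/15
  = 3.3018 + 3.4316 + 0.3242 + 2.161 = 9.2185
Step 3: Objective decrease = 0.5 * g^T H^(-1) g = 4.6093


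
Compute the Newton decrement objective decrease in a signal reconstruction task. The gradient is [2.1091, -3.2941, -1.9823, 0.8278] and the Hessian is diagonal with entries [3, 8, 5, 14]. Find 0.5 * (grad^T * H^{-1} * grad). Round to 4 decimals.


Step 1: H is diagonal, so H^(-1) * g = [0.703, -0.4118, -0.3965, 0.0591].
Step 2: g^T H^(-1) g = sum_i g_i^2 / H_ii
  = (2.1091)^2/3 + (-3.2941)^2/8 + (-1.9823)^2/5 + (0.8278)^2/14
  = 1.4828 + 1.3564 + 0.7859 + 0.0489 = 3.674
Step 3: Objective decrease = 0.5 * g^T H^(-1) g = 1.837


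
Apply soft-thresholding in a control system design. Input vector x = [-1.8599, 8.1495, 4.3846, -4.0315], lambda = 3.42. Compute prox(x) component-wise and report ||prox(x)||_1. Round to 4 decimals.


Soft-thresholding with lambda = 3.42:
prox(-1.8599) = sign(-1.8599)*max(|-1.8599| - 3.42, 0) = 0.0
prox(8.1495) = sign(8.1495)*max(|8.1495| - 3.42, 0) = 4.7295
prox(4.3846) = sign(4.3846)*max(|4.3846| - 3.42, 0) = 0.9646
prox(-4.0315) = sign(-4.0315)*max(|-4.0315| - 3.42, 0) = -0.6115
prox(x) = [0.0, 4.7295, 0.9646, -0.6115]
||prox(x)||_1 = 0.0 + 4.7295 + 0.9646 + 0.6115 = 6.3056


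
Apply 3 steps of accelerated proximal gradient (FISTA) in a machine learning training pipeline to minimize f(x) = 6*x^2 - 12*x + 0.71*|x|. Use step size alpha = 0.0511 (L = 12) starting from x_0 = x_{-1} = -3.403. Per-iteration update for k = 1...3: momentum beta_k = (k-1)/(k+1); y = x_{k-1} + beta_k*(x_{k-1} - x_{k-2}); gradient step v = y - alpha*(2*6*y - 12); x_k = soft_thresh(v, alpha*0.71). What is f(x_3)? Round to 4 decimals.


FISTA on f(x) = 6*x^2 - 12*x + 0.71*|x|
L = 12, alpha = 0.0511
Iteration 1: beta = 0.0, y = -3.403 + 0.0*(-3.403 + 3.403) = -3.403
  grad(y) = -52.836, v = y - alpha*grad = -0.7031
  prox(v) = soft_thresh(-0.7031, 0.0363) = -0.6668
Iteration 2: beta = 0.3333, y = -0.6668 + 0.3333*(-0.6668 + 3.403) = 0.2453
  grad(y) = -9.0568, v = y - alpha*grad = 0.7081
  prox(v) = soft_thresh(0.7081, 0.0363) = 0.6718
Iteration 3: beta = 0.5, y = 0.6718 + 0.5*(0.6718 + 0.6668) = 1.3411
  grad(y) = 4.093, v = y - alpha*grad = 1.1319
  prox(v) = soft_thresh(1.1319, 0.0363) = 1.0956
f(x_3) = 6*1.0956^2 - 12*1.0956 + 0.71*|1.0956| = -5.1672
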